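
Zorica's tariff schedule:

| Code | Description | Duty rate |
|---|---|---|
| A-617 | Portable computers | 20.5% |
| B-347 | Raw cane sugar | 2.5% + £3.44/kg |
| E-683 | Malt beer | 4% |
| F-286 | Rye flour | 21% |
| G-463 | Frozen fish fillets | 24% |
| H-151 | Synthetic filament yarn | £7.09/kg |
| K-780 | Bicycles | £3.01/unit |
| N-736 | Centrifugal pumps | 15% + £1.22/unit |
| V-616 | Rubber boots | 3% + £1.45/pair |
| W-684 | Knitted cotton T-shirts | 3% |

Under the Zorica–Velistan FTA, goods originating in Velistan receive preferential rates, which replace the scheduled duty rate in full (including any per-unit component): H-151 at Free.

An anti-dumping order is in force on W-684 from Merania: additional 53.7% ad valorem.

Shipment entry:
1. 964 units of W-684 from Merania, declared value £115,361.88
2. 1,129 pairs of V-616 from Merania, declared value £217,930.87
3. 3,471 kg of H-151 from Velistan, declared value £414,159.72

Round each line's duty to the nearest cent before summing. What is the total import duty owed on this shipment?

Line 1 (W-684, Merania, 964 units, £115,361.88):
Base rate for W-684 is 3%.
Additional duty on W-684 from Merania: +53.7%. Applied ad valorem rate: 3% + 53.7% = 56.7%.
Duty = £115,361.88 × 56.7% = £65,410.19.
Line 2 (V-616, Merania, 1,129 pairs, £217,930.87):
Base rate for V-616 is 3% + £1.45/pair.
Duty = £217,930.87 × 3% + 1,129 × £1.45 = £8,174.98.
Line 3 (H-151, Velistan, 3,471 kg, £414,159.72):
Base rate for H-151 is £7.09/kg.
Origin Velistan qualifies under the Zorica–Velistan agreement and H-151 is covered: preferential rate Free applies instead.
Duty = £414,159.72 × 0% = £0.00.
Total = £65,410.19 + £8,174.98 + £0.00 = £73,585.17.

£73,585.17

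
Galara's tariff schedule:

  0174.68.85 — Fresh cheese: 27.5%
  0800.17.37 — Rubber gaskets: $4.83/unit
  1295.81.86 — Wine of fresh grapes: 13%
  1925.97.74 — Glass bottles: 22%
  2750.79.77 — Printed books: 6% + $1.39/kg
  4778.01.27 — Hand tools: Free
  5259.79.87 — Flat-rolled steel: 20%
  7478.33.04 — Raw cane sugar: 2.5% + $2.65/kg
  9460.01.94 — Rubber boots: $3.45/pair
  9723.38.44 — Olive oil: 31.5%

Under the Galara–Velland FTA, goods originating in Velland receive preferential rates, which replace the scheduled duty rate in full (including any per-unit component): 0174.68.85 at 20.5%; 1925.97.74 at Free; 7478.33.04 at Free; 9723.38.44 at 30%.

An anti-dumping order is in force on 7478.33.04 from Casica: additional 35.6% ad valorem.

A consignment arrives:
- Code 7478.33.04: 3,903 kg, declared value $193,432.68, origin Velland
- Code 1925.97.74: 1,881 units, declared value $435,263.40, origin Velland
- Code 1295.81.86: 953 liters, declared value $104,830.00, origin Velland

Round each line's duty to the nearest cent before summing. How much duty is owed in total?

Line 1 (7478.33.04, Velland, 3,903 kg, $193,432.68):
Base rate for 7478.33.04 is 2.5% + $2.65/kg.
Origin Velland qualifies under the Galara–Velland agreement and 7478.33.04 is covered: preferential rate Free applies instead.
The additional-duty order on 7478.33.04 targets Casica, not Velland; it does not apply.
Duty = $193,432.68 × 0% = $0.00.
Line 2 (1925.97.74, Velland, 1,881 units, $435,263.40):
Base rate for 1925.97.74 is 22%.
Origin Velland qualifies under the Galara–Velland agreement and 1925.97.74 is covered: preferential rate Free applies instead.
Duty = $435,263.40 × 0% = $0.00.
Line 3 (1295.81.86, Velland, 953 liters, $104,830.00):
Base rate for 1295.81.86 is 13%.
Origin Velland is the FTA partner but 1295.81.86 is not on the preference list; base rate stands.
Duty = $104,830.00 × 13% = $13,627.90.
Total = $0.00 + $0.00 + $13,627.90 = $13,627.90.

$13,627.90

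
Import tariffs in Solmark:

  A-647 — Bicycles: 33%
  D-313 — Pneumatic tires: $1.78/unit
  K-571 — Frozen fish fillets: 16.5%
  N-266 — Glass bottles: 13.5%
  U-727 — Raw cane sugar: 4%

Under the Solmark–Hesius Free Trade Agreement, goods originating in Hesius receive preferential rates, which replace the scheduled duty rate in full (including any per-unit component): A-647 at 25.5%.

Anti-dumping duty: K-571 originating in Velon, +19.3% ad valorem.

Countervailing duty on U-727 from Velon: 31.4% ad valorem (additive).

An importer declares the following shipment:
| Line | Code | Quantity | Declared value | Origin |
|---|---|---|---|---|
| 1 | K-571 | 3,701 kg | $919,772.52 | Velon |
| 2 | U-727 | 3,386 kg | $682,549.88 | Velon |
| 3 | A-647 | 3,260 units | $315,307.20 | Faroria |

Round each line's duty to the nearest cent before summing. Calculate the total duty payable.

Line 1 (K-571, Velon, 3,701 kg, $919,772.52):
Base rate for K-571 is 16.5%.
Additional duty on K-571 from Velon: +19.3%. Applied ad valorem rate: 16.5% + 19.3% = 35.8%.
Duty = $919,772.52 × 35.8% = $329,278.56.
Line 2 (U-727, Velon, 3,386 kg, $682,549.88):
Base rate for U-727 is 4%.
Additional duty on U-727 from Velon: +31.4%. Applied ad valorem rate: 4% + 31.4% = 35.4%.
Duty = $682,549.88 × 35.4% = $241,622.66.
Line 3 (A-647, Faroria, 3,260 units, $315,307.20):
Base rate for A-647 is 33%.
A-647 has an FTA preferential rate, but origin Faroria is not Hesius; base rate stands.
Duty = $315,307.20 × 33% = $104,051.38.
Total = $329,278.56 + $241,622.66 + $104,051.38 = $674,952.60.

$674,952.60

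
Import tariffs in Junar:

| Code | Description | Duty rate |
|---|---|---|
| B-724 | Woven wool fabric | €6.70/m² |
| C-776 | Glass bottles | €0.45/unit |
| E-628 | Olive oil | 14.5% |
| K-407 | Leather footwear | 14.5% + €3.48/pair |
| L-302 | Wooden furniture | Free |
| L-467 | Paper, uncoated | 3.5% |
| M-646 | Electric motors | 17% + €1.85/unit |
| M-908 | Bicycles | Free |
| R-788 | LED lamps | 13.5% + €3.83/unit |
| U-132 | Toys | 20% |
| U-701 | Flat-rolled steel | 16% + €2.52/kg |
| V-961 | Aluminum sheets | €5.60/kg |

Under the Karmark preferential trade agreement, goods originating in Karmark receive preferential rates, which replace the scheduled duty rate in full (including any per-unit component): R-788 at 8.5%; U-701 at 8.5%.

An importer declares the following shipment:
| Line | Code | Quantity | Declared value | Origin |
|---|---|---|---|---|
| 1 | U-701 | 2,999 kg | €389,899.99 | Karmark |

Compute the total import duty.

€33,141.50

Line 1 (U-701, Karmark, 2,999 kg, €389,899.99):
Base rate for U-701 is 16% + €2.52/kg.
Origin Karmark qualifies under the Junar–Karmark agreement and U-701 is covered: preferential rate 8.5% applies instead.
Duty = €389,899.99 × 8.5% = €33,141.50.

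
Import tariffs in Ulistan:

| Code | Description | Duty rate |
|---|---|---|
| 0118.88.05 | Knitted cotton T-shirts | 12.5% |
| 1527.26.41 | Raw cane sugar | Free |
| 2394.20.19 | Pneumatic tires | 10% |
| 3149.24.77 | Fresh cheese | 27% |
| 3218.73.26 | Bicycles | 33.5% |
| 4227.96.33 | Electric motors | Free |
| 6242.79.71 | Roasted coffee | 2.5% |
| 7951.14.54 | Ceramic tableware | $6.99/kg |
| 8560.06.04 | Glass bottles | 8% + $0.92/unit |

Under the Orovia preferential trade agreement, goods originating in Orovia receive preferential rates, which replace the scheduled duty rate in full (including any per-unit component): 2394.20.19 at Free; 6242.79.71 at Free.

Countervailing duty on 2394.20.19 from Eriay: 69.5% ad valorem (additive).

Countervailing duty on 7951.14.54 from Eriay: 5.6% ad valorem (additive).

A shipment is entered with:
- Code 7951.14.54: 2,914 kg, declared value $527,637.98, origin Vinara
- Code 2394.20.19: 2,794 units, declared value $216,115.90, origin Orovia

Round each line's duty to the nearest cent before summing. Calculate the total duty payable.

Line 1 (7951.14.54, Vinara, 2,914 kg, $527,637.98):
Base rate for 7951.14.54 is $6.99/kg.
The additional-duty order on 7951.14.54 targets Eriay, not Vinara; it does not apply.
Duty = 2,914 × $6.99 = $20,368.86.
Line 2 (2394.20.19, Orovia, 2,794 units, $216,115.90):
Base rate for 2394.20.19 is 10%.
Origin Orovia qualifies under the Ulistan–Orovia agreement and 2394.20.19 is covered: preferential rate Free applies instead.
The additional-duty order on 2394.20.19 targets Eriay, not Orovia; it does not apply.
Duty = $216,115.90 × 0% = $0.00.
Total = $20,368.86 + $0.00 = $20,368.86.

$20,368.86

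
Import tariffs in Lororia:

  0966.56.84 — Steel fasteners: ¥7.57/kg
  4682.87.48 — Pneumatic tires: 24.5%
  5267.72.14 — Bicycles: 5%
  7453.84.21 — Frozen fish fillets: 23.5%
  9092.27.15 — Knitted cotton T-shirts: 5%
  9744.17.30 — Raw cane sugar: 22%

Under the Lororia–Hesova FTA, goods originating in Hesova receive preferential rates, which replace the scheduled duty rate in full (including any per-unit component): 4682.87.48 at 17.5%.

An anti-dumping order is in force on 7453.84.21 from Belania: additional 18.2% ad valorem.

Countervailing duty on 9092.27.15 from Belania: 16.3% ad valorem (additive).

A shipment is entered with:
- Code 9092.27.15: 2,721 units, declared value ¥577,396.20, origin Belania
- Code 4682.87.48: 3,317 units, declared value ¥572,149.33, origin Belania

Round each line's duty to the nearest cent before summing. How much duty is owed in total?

¥263,161.98

Line 1 (9092.27.15, Belania, 2,721 units, ¥577,396.20):
Base rate for 9092.27.15 is 5%.
Additional duty on 9092.27.15 from Belania: +16.3%. Applied ad valorem rate: 5% + 16.3% = 21.3%.
Duty = ¥577,396.20 × 21.3% = ¥122,985.39.
Line 2 (4682.87.48, Belania, 3,317 units, ¥572,149.33):
Base rate for 4682.87.48 is 24.5%.
4682.87.48 has an FTA preferential rate, but origin Belania is not Hesova; base rate stands.
Duty = ¥572,149.33 × 24.5% = ¥140,176.59.
Total = ¥122,985.39 + ¥140,176.59 = ¥263,161.98.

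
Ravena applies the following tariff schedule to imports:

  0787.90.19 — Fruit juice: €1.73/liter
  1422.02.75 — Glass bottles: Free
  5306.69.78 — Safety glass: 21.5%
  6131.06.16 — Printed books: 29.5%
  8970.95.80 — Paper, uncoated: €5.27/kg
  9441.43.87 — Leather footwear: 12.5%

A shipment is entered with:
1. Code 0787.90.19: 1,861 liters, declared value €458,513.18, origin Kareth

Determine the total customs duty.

Line 1 (0787.90.19, Kareth, 1,861 liters, €458,513.18):
Base rate for 0787.90.19 is €1.73/liter.
Duty = 1,861 × €1.73 = €3,219.53.

€3,219.53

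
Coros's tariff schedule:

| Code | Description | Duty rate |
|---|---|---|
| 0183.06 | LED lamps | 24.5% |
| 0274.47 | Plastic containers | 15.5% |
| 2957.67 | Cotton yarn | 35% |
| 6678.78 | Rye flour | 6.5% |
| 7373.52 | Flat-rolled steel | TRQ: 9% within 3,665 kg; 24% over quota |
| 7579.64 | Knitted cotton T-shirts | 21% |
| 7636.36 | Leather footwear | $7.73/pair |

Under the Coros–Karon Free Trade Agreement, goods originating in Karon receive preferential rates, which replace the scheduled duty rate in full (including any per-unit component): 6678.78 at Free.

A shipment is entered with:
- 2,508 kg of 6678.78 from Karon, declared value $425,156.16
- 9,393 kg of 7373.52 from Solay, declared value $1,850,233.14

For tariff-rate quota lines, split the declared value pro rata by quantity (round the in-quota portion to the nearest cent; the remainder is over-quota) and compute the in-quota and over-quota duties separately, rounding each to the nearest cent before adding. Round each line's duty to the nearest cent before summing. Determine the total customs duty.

Line 1 (6678.78, Karon, 2,508 kg, $425,156.16):
Base rate for 6678.78 is 6.5%.
Origin Karon qualifies under the Coros–Karon agreement and 6678.78 is covered: preferential rate Free applies instead.
Duty = $425,156.16 × 0% = $0.00.
Line 2 (7373.52, Solay, 9,393 kg, $1,850,233.14):
Code 7373.52 is under a tariff-rate quota (threshold 3,665 kg). In-quota: 3,665 kg at 9%; over-quota: 5,728 kg at 24%.
Pro-rata value split: in-quota = $1,850,233.14 × 3,665/9,393 = $721,931.70; over-quota = $1,850,233.14 − $721,931.70 = $1,128,301.44.
In-quota duty = $721,931.70 × 9% = $64,973.85. Over-quota duty = $1,128,301.44 × 24% = $270,792.35.
Line duty = $64,973.85 + $270,792.35 = $335,766.20.
Total = $0.00 + $335,766.20 = $335,766.20.

$335,766.20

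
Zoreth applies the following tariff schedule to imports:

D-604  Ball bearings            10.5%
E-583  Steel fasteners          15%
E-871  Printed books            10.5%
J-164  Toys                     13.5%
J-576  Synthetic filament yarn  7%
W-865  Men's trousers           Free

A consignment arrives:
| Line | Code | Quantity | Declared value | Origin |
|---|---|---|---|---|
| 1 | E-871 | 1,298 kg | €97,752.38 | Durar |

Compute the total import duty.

€10,264.00

Line 1 (E-871, Durar, 1,298 kg, €97,752.38):
Base rate for E-871 is 10.5%.
Duty = €97,752.38 × 10.5% = €10,264.00.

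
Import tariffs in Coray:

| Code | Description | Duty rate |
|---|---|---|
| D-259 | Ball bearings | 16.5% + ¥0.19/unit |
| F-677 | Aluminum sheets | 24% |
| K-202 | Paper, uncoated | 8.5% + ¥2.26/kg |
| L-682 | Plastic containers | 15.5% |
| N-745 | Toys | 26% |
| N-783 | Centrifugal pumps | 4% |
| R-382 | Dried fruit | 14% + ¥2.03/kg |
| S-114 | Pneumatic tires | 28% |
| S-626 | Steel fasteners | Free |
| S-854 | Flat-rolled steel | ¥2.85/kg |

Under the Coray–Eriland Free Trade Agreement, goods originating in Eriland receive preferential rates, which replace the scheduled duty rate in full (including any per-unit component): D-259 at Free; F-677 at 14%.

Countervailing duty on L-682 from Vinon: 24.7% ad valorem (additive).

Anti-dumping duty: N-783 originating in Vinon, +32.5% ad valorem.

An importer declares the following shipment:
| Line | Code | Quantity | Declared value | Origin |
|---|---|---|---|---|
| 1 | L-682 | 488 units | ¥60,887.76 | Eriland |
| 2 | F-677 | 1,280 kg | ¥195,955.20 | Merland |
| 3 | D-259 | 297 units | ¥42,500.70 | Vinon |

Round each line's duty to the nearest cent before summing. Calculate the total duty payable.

Line 1 (L-682, Eriland, 488 units, ¥60,887.76):
Base rate for L-682 is 15.5%.
Origin Eriland is the FTA partner but L-682 is not on the preference list; base rate stands.
The additional-duty order on L-682 targets Vinon, not Eriland; it does not apply.
Duty = ¥60,887.76 × 15.5% = ¥9,437.60.
Line 2 (F-677, Merland, 1,280 kg, ¥195,955.20):
Base rate for F-677 is 24%.
F-677 has an FTA preferential rate, but origin Merland is not Eriland; base rate stands.
Duty = ¥195,955.20 × 24% = ¥47,029.25.
Line 3 (D-259, Vinon, 297 units, ¥42,500.70):
Base rate for D-259 is 16.5% + ¥0.19/unit.
D-259 has an FTA preferential rate, but origin Vinon is not Eriland; base rate stands.
Duty = ¥42,500.70 × 16.5% + 297 × ¥0.19 = ¥7,069.05.
Total = ¥9,437.60 + ¥47,029.25 + ¥7,069.05 = ¥63,535.90.

¥63,535.90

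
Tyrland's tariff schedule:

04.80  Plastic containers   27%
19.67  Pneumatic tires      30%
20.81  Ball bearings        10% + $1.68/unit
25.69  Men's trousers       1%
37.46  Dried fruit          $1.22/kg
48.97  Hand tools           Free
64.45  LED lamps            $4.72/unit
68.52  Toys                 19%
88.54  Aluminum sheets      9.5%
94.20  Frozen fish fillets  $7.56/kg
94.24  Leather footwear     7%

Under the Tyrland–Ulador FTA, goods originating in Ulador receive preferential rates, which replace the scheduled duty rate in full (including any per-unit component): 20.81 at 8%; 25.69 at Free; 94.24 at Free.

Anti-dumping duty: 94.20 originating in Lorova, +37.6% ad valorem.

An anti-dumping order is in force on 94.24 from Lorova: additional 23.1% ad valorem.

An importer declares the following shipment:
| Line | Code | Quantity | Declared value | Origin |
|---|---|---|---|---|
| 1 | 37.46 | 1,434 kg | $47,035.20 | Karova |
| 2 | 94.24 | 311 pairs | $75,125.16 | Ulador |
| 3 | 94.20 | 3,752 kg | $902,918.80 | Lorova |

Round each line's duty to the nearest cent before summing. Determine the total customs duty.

Line 1 (37.46, Karova, 1,434 kg, $47,035.20):
Base rate for 37.46 is $1.22/kg.
Duty = 1,434 × $1.22 = $1,749.48.
Line 2 (94.24, Ulador, 311 pairs, $75,125.16):
Base rate for 94.24 is 7%.
Origin Ulador qualifies under the Tyrland–Ulador agreement and 94.24 is covered: preferential rate Free applies instead.
The additional-duty order on 94.24 targets Lorova, not Ulador; it does not apply.
Duty = $75,125.16 × 0% = $0.00.
Line 3 (94.20, Lorova, 3,752 kg, $902,918.80):
Base rate for 94.20 is $7.56/kg.
Additional duty on 94.20 from Lorova: +37.6% ad valorem. Applied ad valorem rate = 37.6%.
Duty = $902,918.80 × 37.6% + 3,752 × $7.56 = $367,862.59.
Total = $1,749.48 + $0.00 + $367,862.59 = $369,612.07.

$369,612.07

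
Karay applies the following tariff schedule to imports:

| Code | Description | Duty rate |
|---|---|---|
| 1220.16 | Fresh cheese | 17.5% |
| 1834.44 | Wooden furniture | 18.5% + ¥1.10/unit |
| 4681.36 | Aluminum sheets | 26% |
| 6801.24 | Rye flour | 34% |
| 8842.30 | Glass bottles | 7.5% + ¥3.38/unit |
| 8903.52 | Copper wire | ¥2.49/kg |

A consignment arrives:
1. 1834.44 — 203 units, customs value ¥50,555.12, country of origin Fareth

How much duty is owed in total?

¥9,576.00

Line 1 (1834.44, Fareth, 203 units, ¥50,555.12):
Base rate for 1834.44 is 18.5% + ¥1.10/unit.
Duty = ¥50,555.12 × 18.5% + 203 × ¥1.10 = ¥9,576.00.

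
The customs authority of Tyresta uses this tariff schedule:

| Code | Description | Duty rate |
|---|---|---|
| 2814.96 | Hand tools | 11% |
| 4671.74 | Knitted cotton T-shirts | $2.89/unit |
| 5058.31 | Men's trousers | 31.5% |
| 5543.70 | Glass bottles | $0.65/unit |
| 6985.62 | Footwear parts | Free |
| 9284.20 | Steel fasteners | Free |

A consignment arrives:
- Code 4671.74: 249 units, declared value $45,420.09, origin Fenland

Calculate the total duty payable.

$719.61

Line 1 (4671.74, Fenland, 249 units, $45,420.09):
Base rate for 4671.74 is $2.89/unit.
Duty = 249 × $2.89 = $719.61.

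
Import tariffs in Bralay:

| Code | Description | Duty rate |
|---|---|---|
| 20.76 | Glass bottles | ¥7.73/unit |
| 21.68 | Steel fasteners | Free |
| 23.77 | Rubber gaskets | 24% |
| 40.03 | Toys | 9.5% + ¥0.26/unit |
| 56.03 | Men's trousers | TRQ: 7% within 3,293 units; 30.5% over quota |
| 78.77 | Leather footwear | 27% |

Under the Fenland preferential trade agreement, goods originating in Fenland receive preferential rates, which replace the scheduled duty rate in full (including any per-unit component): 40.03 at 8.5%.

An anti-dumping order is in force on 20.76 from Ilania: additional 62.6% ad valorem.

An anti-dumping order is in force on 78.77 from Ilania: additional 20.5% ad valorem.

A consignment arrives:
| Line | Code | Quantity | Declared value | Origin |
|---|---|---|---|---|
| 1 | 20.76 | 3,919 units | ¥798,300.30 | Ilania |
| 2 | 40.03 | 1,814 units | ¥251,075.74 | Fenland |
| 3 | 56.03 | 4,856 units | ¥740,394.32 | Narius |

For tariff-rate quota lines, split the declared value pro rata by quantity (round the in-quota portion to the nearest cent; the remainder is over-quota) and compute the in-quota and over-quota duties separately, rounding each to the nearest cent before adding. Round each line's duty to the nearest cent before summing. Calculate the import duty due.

Line 1 (20.76, Ilania, 3,919 units, ¥798,300.30):
Base rate for 20.76 is ¥7.73/unit.
Additional duty on 20.76 from Ilania: +62.6% ad valorem. Applied ad valorem rate = 62.6%.
Duty = ¥798,300.30 × 62.6% + 3,919 × ¥7.73 = ¥530,029.86.
Line 2 (40.03, Fenland, 1,814 units, ¥251,075.74):
Base rate for 40.03 is 9.5% + ¥0.26/unit.
Origin Fenland qualifies under the Bralay–Fenland agreement and 40.03 is covered: preferential rate 8.5% applies instead.
Duty = ¥251,075.74 × 8.5% = ¥21,341.44.
Line 3 (56.03, Narius, 4,856 units, ¥740,394.32):
Code 56.03 is under a tariff-rate quota (threshold 3,293 units). In-quota: 3,293 units at 7%; over-quota: 1,563 units at 30.5%.
Pro-rata value split: in-quota = ¥740,394.32 × 3,293/4,856 = ¥502,083.71; over-quota = ¥740,394.32 − ¥502,083.71 = ¥238,310.61.
In-quota duty = ¥502,083.71 × 7% = ¥35,145.86. Over-quota duty = ¥238,310.61 × 30.5% = ¥72,684.74.
Line duty = ¥35,145.86 + ¥72,684.74 = ¥107,830.60.
Total = ¥530,029.86 + ¥21,341.44 + ¥107,830.60 = ¥659,201.90.

¥659,201.90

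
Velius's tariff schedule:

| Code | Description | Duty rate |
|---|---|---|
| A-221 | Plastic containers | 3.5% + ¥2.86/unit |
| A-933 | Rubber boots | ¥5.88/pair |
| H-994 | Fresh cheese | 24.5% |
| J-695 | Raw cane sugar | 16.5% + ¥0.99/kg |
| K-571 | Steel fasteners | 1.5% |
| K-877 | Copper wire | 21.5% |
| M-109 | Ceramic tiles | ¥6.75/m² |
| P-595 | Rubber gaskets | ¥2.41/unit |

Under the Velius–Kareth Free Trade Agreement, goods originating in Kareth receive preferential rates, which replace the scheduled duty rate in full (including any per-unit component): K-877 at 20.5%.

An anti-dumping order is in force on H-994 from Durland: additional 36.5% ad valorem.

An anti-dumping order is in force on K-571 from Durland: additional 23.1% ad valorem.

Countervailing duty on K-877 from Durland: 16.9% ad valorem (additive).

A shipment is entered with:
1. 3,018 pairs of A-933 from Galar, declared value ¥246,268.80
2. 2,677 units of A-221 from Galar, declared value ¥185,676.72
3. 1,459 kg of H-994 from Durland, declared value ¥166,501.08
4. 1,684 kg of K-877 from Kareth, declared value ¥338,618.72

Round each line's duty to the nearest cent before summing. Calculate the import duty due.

¥202,883.25

Line 1 (A-933, Galar, 3,018 pairs, ¥246,268.80):
Base rate for A-933 is ¥5.88/pair.
Duty = 3,018 × ¥5.88 = ¥17,745.84.
Line 2 (A-221, Galar, 2,677 units, ¥185,676.72):
Base rate for A-221 is 3.5% + ¥2.86/unit.
Duty = ¥185,676.72 × 3.5% + 2,677 × ¥2.86 = ¥14,154.91.
Line 3 (H-994, Durland, 1,459 kg, ¥166,501.08):
Base rate for H-994 is 24.5%.
Additional duty on H-994 from Durland: +36.5%. Applied ad valorem rate: 24.5% + 36.5% = 61%.
Duty = ¥166,501.08 × 61% = ¥101,565.66.
Line 4 (K-877, Kareth, 1,684 kg, ¥338,618.72):
Base rate for K-877 is 21.5%.
Origin Kareth qualifies under the Velius–Kareth agreement and K-877 is covered: preferential rate 20.5% applies instead.
The additional-duty order on K-877 targets Durland, not Kareth; it does not apply.
Duty = ¥338,618.72 × 20.5% = ¥69,416.84.
Total = ¥17,745.84 + ¥14,154.91 + ¥101,565.66 + ¥69,416.84 = ¥202,883.25.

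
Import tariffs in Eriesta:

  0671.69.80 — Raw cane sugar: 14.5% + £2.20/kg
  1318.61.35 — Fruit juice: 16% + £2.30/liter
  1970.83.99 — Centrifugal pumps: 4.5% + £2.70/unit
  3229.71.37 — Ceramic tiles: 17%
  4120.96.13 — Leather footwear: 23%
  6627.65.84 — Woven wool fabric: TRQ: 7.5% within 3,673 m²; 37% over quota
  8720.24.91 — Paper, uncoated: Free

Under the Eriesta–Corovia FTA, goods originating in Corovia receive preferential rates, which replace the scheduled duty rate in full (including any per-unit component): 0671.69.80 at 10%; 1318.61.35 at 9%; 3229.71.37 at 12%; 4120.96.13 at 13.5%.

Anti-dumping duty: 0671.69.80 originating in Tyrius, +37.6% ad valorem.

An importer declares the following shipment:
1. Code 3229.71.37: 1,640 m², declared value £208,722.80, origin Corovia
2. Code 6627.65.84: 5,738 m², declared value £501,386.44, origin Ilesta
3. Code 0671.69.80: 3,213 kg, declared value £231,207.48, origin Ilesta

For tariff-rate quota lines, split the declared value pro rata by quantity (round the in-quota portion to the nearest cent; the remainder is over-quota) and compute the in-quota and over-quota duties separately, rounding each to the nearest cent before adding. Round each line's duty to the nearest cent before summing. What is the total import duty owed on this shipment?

£156,474.12

Line 1 (3229.71.37, Corovia, 1,640 m², £208,722.80):
Base rate for 3229.71.37 is 17%.
Origin Corovia qualifies under the Eriesta–Corovia agreement and 3229.71.37 is covered: preferential rate 12% applies instead.
Duty = £208,722.80 × 12% = £25,046.74.
Line 2 (6627.65.84, Ilesta, 5,738 m², £501,386.44):
Code 6627.65.84 is under a tariff-rate quota (threshold 3,673 m²). In-quota: 3,673 m² at 7.5%; over-quota: 2,065 m² at 37%.
Pro-rata value split: in-quota = £501,386.44 × 3,673/5,738 = £320,946.74; over-quota = £501,386.44 − £320,946.74 = £180,439.70.
In-quota duty = £320,946.74 × 7.5% = £24,071.01. Over-quota duty = £180,439.70 × 37% = £66,762.69.
Line duty = £24,071.01 + £66,762.69 = £90,833.70.
Line 3 (0671.69.80, Ilesta, 3,213 kg, £231,207.48):
Base rate for 0671.69.80 is 14.5% + £2.20/kg.
0671.69.80 has an FTA preferential rate, but origin Ilesta is not Corovia; base rate stands.
The additional-duty order on 0671.69.80 targets Tyrius, not Ilesta; it does not apply.
Duty = £231,207.48 × 14.5% + 3,213 × £2.20 = £40,593.68.
Total = £25,046.74 + £90,833.70 + £40,593.68 = £156,474.12.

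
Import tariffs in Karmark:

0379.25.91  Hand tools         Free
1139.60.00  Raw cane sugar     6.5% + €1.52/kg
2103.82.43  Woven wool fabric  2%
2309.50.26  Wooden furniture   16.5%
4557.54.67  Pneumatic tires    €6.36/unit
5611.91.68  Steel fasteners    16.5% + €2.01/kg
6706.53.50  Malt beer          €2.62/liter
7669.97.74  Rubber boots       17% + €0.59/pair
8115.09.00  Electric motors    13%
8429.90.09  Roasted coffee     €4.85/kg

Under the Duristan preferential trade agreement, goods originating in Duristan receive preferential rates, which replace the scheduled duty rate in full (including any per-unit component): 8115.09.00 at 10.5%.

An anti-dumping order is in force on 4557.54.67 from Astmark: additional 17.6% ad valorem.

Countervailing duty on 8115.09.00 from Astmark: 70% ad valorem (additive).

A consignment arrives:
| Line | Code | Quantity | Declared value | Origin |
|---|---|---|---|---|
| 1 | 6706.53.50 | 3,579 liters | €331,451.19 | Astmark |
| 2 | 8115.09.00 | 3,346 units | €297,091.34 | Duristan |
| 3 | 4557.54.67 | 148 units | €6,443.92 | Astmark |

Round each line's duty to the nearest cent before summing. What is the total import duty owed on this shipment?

Line 1 (6706.53.50, Astmark, 3,579 liters, €331,451.19):
Base rate for 6706.53.50 is €2.62/liter.
Duty = 3,579 × €2.62 = €9,376.98.
Line 2 (8115.09.00, Duristan, 3,346 units, €297,091.34):
Base rate for 8115.09.00 is 13%.
Origin Duristan qualifies under the Karmark–Duristan agreement and 8115.09.00 is covered: preferential rate 10.5% applies instead.
The additional-duty order on 8115.09.00 targets Astmark, not Duristan; it does not apply.
Duty = €297,091.34 × 10.5% = €31,194.59.
Line 3 (4557.54.67, Astmark, 148 units, €6,443.92):
Base rate for 4557.54.67 is €6.36/unit.
Additional duty on 4557.54.67 from Astmark: +17.6% ad valorem. Applied ad valorem rate = 17.6%.
Duty = €6,443.92 × 17.6% + 148 × €6.36 = €2,075.41.
Total = €9,376.98 + €31,194.59 + €2,075.41 = €42,646.98.

€42,646.98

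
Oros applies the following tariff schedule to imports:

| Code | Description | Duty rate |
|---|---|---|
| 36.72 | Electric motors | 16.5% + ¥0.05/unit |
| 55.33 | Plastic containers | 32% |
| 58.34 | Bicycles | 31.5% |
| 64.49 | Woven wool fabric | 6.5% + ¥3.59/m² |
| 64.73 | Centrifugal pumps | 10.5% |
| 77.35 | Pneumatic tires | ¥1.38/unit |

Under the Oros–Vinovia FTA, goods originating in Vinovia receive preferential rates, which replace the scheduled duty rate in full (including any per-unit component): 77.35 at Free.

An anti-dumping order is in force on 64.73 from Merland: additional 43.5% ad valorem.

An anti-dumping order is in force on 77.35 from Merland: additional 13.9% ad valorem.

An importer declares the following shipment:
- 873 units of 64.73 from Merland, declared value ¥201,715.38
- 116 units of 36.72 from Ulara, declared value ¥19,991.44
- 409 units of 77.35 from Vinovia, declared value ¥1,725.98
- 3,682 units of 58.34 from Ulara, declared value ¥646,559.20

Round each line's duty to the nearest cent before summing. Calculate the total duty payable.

¥315,896.85

Line 1 (64.73, Merland, 873 units, ¥201,715.38):
Base rate for 64.73 is 10.5%.
Additional duty on 64.73 from Merland: +43.5%. Applied ad valorem rate: 10.5% + 43.5% = 54%.
Duty = ¥201,715.38 × 54% = ¥108,926.31.
Line 2 (36.72, Ulara, 116 units, ¥19,991.44):
Base rate for 36.72 is 16.5% + ¥0.05/unit.
Duty = ¥19,991.44 × 16.5% + 116 × ¥0.05 = ¥3,304.39.
Line 3 (77.35, Vinovia, 409 units, ¥1,725.98):
Base rate for 77.35 is ¥1.38/unit.
Origin Vinovia qualifies under the Oros–Vinovia agreement and 77.35 is covered: preferential rate Free applies instead.
The additional-duty order on 77.35 targets Merland, not Vinovia; it does not apply.
Duty = ¥1,725.98 × 0% = ¥0.00.
Line 4 (58.34, Ulara, 3,682 units, ¥646,559.20):
Base rate for 58.34 is 31.5%.
Duty = ¥646,559.20 × 31.5% = ¥203,666.15.
Total = ¥108,926.31 + ¥3,304.39 + ¥0.00 + ¥203,666.15 = ¥315,896.85.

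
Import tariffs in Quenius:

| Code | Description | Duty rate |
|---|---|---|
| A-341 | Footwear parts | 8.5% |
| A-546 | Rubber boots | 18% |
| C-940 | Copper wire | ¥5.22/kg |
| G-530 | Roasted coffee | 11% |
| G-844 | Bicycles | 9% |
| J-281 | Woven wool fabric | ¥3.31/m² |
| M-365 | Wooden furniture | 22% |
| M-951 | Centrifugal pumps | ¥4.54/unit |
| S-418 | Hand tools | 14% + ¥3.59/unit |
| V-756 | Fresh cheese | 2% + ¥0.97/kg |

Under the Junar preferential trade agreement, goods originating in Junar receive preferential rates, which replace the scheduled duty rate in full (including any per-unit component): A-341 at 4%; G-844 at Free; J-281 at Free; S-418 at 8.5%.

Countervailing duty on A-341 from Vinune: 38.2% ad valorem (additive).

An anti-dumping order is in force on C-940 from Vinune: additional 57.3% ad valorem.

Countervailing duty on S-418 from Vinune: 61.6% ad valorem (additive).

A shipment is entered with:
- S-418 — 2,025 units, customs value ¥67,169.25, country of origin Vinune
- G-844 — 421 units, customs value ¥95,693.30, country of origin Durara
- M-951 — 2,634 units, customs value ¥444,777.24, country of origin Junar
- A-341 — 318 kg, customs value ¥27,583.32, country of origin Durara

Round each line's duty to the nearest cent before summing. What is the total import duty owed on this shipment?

Line 1 (S-418, Vinune, 2,025 units, ¥67,169.25):
Base rate for S-418 is 14% + ¥3.59/unit.
S-418 has an FTA preferential rate, but origin Vinune is not Junar; base rate stands.
Additional duty on S-418 from Vinune: +61.6%. Applied ad valorem rate: 14% + 61.6% = 75.6%.
Duty = ¥67,169.25 × 75.6% + 2,025 × ¥3.59 = ¥58,049.70.
Line 2 (G-844, Durara, 421 units, ¥95,693.30):
Base rate for G-844 is 9%.
G-844 has an FTA preferential rate, but origin Durara is not Junar; base rate stands.
Duty = ¥95,693.30 × 9% = ¥8,612.40.
Line 3 (M-951, Junar, 2,634 units, ¥444,777.24):
Base rate for M-951 is ¥4.54/unit.
Origin Junar is the FTA partner but M-951 is not on the preference list; base rate stands.
Duty = 2,634 × ¥4.54 = ¥11,958.36.
Line 4 (A-341, Durara, 318 kg, ¥27,583.32):
Base rate for A-341 is 8.5%.
A-341 has an FTA preferential rate, but origin Durara is not Junar; base rate stands.
The additional-duty order on A-341 targets Vinune, not Durara; it does not apply.
Duty = ¥27,583.32 × 8.5% = ¥2,344.58.
Total = ¥58,049.70 + ¥8,612.40 + ¥11,958.36 + ¥2,344.58 = ¥80,965.04.

¥80,965.04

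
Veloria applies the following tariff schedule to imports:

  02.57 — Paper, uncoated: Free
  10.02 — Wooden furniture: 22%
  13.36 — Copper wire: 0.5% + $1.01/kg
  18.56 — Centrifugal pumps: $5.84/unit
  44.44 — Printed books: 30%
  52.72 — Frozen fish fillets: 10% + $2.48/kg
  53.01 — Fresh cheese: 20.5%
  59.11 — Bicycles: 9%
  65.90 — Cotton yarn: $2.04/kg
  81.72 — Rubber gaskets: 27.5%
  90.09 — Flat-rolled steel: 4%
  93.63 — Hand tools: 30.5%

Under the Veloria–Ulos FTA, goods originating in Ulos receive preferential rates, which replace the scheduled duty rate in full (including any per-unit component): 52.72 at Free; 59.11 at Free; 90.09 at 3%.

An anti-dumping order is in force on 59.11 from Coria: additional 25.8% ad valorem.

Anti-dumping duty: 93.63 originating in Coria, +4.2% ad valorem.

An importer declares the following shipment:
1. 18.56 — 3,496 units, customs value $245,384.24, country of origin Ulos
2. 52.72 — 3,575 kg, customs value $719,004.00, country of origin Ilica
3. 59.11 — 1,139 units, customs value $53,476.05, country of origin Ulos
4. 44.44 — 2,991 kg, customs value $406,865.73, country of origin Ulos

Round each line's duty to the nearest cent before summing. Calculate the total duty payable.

Line 1 (18.56, Ulos, 3,496 units, $245,384.24):
Base rate for 18.56 is $5.84/unit.
Origin Ulos is the FTA partner but 18.56 is not on the preference list; base rate stands.
Duty = 3,496 × $5.84 = $20,416.64.
Line 2 (52.72, Ilica, 3,575 kg, $719,004.00):
Base rate for 52.72 is 10% + $2.48/kg.
52.72 has an FTA preferential rate, but origin Ilica is not Ulos; base rate stands.
Duty = $719,004.00 × 10% + 3,575 × $2.48 = $80,766.40.
Line 3 (59.11, Ulos, 1,139 units, $53,476.05):
Base rate for 59.11 is 9%.
Origin Ulos qualifies under the Veloria–Ulos agreement and 59.11 is covered: preferential rate Free applies instead.
The additional-duty order on 59.11 targets Coria, not Ulos; it does not apply.
Duty = $53,476.05 × 0% = $0.00.
Line 4 (44.44, Ulos, 2,991 kg, $406,865.73):
Base rate for 44.44 is 30%.
Origin Ulos is the FTA partner but 44.44 is not on the preference list; base rate stands.
Duty = $406,865.73 × 30% = $122,059.72.
Total = $20,416.64 + $80,766.40 + $0.00 + $122,059.72 = $223,242.76.

$223,242.76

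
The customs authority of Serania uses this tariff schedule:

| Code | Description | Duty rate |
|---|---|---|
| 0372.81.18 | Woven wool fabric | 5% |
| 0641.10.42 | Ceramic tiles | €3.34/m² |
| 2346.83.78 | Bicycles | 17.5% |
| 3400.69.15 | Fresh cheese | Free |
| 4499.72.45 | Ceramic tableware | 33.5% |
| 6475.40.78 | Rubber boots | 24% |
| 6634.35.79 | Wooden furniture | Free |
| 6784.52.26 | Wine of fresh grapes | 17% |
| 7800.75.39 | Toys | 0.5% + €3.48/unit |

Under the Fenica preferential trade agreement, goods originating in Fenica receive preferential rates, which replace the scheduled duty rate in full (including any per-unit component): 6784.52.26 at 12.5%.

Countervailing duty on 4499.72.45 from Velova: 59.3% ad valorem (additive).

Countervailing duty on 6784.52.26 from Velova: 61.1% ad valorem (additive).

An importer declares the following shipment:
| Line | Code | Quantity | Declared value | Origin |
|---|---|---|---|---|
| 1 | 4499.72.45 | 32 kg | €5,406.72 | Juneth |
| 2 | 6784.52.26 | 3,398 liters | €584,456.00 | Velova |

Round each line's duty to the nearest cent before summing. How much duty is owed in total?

Line 1 (4499.72.45, Juneth, 32 kg, €5,406.72):
Base rate for 4499.72.45 is 33.5%.
The additional-duty order on 4499.72.45 targets Velova, not Juneth; it does not apply.
Duty = €5,406.72 × 33.5% = €1,811.25.
Line 2 (6784.52.26, Velova, 3,398 liters, €584,456.00):
Base rate for 6784.52.26 is 17%.
6784.52.26 has an FTA preferential rate, but origin Velova is not Fenica; base rate stands.
Additional duty on 6784.52.26 from Velova: +61.1%. Applied ad valorem rate: 17% + 61.1% = 78.1%.
Duty = €584,456.00 × 78.1% = €456,460.14.
Total = €1,811.25 + €456,460.14 = €458,271.39.

€458,271.39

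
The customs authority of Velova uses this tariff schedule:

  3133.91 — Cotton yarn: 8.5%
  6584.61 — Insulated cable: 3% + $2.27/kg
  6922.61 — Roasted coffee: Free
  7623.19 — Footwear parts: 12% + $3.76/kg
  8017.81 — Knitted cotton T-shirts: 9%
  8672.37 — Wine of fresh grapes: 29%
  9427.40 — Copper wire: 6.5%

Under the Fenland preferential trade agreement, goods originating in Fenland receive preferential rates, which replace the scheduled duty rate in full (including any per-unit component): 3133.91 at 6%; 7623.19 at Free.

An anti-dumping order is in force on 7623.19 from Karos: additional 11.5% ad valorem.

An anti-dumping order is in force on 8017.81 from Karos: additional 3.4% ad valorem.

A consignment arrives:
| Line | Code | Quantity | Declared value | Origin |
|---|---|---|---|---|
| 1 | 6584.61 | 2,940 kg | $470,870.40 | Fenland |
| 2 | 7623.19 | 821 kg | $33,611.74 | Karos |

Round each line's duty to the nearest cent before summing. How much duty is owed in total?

$31,785.63

Line 1 (6584.61, Fenland, 2,940 kg, $470,870.40):
Base rate for 6584.61 is 3% + $2.27/kg.
Origin Fenland is the FTA partner but 6584.61 is not on the preference list; base rate stands.
Duty = $470,870.40 × 3% + 2,940 × $2.27 = $20,799.91.
Line 2 (7623.19, Karos, 821 kg, $33,611.74):
Base rate for 7623.19 is 12% + $3.76/kg.
7623.19 has an FTA preferential rate, but origin Karos is not Fenland; base rate stands.
Additional duty on 7623.19 from Karos: +11.5%. Applied ad valorem rate: 12% + 11.5% = 23.5%.
Duty = $33,611.74 × 23.5% + 821 × $3.76 = $10,985.72.
Total = $20,799.91 + $10,985.72 = $31,785.63.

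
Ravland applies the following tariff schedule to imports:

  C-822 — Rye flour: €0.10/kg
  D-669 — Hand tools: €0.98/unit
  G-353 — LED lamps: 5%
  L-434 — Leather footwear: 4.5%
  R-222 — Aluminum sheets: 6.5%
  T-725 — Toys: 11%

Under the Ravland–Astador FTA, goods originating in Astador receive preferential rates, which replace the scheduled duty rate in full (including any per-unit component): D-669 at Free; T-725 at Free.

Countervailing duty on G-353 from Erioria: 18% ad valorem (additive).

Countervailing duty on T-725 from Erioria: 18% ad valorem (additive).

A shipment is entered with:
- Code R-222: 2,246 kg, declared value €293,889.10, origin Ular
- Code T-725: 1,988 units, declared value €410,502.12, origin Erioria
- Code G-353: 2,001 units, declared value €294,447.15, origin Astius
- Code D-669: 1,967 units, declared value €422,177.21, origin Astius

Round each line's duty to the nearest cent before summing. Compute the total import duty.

Line 1 (R-222, Ular, 2,246 kg, €293,889.10):
Base rate for R-222 is 6.5%.
Duty = €293,889.10 × 6.5% = €19,102.79.
Line 2 (T-725, Erioria, 1,988 units, €410,502.12):
Base rate for T-725 is 11%.
T-725 has an FTA preferential rate, but origin Erioria is not Astador; base rate stands.
Additional duty on T-725 from Erioria: +18%. Applied ad valorem rate: 11% + 18% = 29%.
Duty = €410,502.12 × 29% = €119,045.61.
Line 3 (G-353, Astius, 2,001 units, €294,447.15):
Base rate for G-353 is 5%.
The additional-duty order on G-353 targets Erioria, not Astius; it does not apply.
Duty = €294,447.15 × 5% = €14,722.36.
Line 4 (D-669, Astius, 1,967 units, €422,177.21):
Base rate for D-669 is €0.98/unit.
D-669 has an FTA preferential rate, but origin Astius is not Astador; base rate stands.
Duty = 1,967 × €0.98 = €1,927.66.
Total = €19,102.79 + €119,045.61 + €14,722.36 + €1,927.66 = €154,798.42.

€154,798.42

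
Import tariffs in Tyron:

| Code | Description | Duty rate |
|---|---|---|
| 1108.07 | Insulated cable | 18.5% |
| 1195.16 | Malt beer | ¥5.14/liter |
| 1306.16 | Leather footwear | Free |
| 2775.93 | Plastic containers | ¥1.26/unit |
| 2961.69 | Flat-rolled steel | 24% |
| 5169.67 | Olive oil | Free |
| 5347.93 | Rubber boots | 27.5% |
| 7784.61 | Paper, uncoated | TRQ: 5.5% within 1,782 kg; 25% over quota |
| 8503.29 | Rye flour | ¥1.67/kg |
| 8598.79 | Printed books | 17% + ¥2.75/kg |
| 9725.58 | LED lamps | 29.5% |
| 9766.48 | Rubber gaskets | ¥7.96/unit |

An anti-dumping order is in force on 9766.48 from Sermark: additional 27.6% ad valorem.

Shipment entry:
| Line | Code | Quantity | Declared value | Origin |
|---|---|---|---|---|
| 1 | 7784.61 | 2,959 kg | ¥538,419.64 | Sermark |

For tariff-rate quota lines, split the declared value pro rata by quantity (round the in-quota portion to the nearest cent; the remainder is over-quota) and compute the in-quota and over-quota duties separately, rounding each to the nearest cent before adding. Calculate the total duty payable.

¥71,375.63

Line 1 (7784.61, Sermark, 2,959 kg, ¥538,419.64):
Code 7784.61 is under a tariff-rate quota (threshold 1,782 kg). In-quota: 1,782 kg at 5.5%; over-quota: 1,177 kg at 25%.
Pro-rata value split: in-quota = ¥538,419.64 × 1,782/2,959 = ¥324,252.72; over-quota = ¥538,419.64 − ¥324,252.72 = ¥214,166.92.
In-quota duty = ¥324,252.72 × 5.5% = ¥17,833.90. Over-quota duty = ¥214,166.92 × 25% = ¥53,541.73.
Line duty = ¥17,833.90 + ¥53,541.73 = ¥71,375.63.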